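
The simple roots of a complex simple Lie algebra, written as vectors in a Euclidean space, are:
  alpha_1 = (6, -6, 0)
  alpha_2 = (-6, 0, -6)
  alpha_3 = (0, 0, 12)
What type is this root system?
C_3

Compute the Cartan integers a_ij = 2(alpha_i, alpha_j)/(alpha_j, alpha_j); the resulting 3x3 Cartan matrix is
[[2, -1, 0], [-1, 2, -1], [0, -2, 2]].
The roots have two lengths (squared-length ratio 2:1); the short ones are alpha_{1,2}. The associated Dynkin diagram is a chain of 3 nodes with a double edge at one end; the terminal node there is the unique long simple root (C_3), so the type is C_3 (the algebra sp(6)).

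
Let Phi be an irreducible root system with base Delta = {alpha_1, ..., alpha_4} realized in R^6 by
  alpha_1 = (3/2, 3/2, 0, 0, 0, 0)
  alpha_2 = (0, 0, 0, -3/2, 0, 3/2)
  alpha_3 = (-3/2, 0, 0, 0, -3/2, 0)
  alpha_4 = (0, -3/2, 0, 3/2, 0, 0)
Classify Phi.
type A_4

Compute the Cartan integers a_ij = 2(alpha_i, alpha_j)/(alpha_j, alpha_j); the resulting 4x4 Cartan matrix is
[[2, 0, -1, -1], [0, 2, 0, -1], [-1, 0, 2, 0], [-1, -1, 0, 2]].
All simple roots have the same length, so the diagram is simply laced. The associated Dynkin diagram is a chain of 4 nodes with single edges (A_4), so the type is A_4 (the algebra sl(5)).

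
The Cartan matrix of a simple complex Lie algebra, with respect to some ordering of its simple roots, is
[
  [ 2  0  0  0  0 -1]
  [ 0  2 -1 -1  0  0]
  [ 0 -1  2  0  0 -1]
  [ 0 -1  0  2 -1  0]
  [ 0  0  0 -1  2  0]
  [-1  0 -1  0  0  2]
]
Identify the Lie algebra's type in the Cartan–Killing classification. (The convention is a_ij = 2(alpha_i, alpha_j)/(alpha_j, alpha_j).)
A_6 (sl(7))

The matrix has rank 6 with 2's on the diagonal. Reading the off-diagonal entries as Dynkin edges (a single edge where a_ij = a_ji = -1; a double or triple edge where a_ij * a_ji = 2 or 3), the diagram is a chain of 6 nodes with single edges (A_6). One simple-root ordering that puts it in standard form is (alpha_5, alpha_4, alpha_2, alpha_3, alpha_6, alpha_1). So the algebra is type A_6, i.e. sl(7).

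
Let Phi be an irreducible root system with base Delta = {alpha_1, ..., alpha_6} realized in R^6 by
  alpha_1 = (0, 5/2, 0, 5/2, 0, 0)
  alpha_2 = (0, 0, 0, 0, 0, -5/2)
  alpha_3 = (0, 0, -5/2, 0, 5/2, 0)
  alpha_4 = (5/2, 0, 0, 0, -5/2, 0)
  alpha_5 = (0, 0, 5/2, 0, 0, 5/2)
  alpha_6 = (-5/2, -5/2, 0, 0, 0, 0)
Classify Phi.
Compute the Cartan integers a_ij = 2(alpha_i, alpha_j)/(alpha_j, alpha_j); the resulting 6x6 Cartan matrix is
[[2, 0, 0, 0, 0, -1], [0, 2, 0, 0, -1, 0], [0, 0, 2, -1, -1, 0], [0, 0, -1, 2, 0, -1], [0, -2, -1, 0, 2, 0], [-1, 0, 0, -1, 0, 2]].
The roots have two lengths (squared-length ratio 2:1); the short ones are alpha_{2}. The associated Dynkin diagram is a chain of 6 nodes with a double edge at one end; the terminal node there is the unique short simple root (B_6), so the type is B_6 (the algebra so(13)).

B_6 (so(13))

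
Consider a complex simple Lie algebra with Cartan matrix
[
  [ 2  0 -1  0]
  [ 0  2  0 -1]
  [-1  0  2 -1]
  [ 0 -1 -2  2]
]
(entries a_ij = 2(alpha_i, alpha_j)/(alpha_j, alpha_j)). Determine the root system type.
The matrix has rank 4 with 2's on the diagonal. Reading the off-diagonal entries as Dynkin edges (a single edge where a_ij = a_ji = -1; a double or triple edge where a_ij * a_ji = 2 or 3), the diagram is a chain of 4 nodes with a double edge between the middle two (F_4). One simple-root ordering that puts it in standard form is (alpha_2, alpha_4, alpha_3, alpha_1). So the algebra is type F_4.

F4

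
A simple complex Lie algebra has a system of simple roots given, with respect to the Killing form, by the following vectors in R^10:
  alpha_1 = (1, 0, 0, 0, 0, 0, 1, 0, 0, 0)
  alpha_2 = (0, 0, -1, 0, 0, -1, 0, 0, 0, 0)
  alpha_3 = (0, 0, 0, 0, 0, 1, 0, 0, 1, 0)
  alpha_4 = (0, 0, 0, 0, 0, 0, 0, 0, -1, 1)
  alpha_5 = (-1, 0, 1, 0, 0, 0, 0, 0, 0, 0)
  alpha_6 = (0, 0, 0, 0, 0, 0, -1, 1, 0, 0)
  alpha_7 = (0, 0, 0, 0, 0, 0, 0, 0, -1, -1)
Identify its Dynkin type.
D_7

Compute the Cartan integers a_ij = 2(alpha_i, alpha_j)/(alpha_j, alpha_j); the resulting 7x7 Cartan matrix is
[[2, 0, 0, 0, -1, -1, 0], [0, 2, -1, 0, -1, 0, 0], [0, -1, 2, -1, 0, 0, -1], [0, 0, -1, 2, 0, 0, 0], [-1, -1, 0, 0, 2, 0, 0], [-1, 0, 0, 0, 0, 2, 0], [0, 0, -1, 0, 0, 0, 2]].
All simple roots have the same length, so the diagram is simply laced. The associated Dynkin diagram is a chain of 5 nodes with a fork of two nodes at one end (D_7), so the type is D_7 (the algebra so(14)).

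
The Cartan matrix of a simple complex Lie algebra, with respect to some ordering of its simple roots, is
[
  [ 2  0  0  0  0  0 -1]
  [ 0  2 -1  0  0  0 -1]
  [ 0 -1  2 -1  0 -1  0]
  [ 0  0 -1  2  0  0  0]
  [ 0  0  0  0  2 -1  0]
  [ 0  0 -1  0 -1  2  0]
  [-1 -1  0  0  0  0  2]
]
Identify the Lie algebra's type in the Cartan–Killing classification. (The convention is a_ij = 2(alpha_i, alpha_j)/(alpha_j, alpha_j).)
The matrix has rank 7 with 2's on the diagonal. Reading the off-diagonal entries as Dynkin edges (a single edge where a_ij = a_ji = -1; a double or triple edge where a_ij * a_ji = 2 or 3), the diagram is a chain of 6 nodes with one extra node attached to the third node from one end (E_7). One simple-root ordering that puts it in standard form is (alpha_5, alpha_4, alpha_6, alpha_3, alpha_2, alpha_7, alpha_1). So the algebra is type E_7.

E_7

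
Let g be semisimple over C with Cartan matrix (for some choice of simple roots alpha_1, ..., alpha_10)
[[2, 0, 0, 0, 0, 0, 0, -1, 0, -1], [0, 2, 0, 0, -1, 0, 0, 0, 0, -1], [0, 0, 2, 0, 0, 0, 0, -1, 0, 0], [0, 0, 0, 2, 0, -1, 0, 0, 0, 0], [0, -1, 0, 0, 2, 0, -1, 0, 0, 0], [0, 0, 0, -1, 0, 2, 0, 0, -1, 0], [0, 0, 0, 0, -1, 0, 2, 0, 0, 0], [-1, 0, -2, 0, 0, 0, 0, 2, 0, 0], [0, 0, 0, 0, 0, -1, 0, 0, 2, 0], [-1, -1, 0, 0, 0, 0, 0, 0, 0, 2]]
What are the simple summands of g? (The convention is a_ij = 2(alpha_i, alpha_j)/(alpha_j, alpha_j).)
A_3 + B_7

The diagram associated to this matrix has two connected components: the simple roots {alpha_4, alpha_6, alpha_9} form a chain of 3 nodes with single edges (A_3), and {alpha_1, alpha_2, alpha_3, alpha_5, alpha_7, alpha_8, alpha_10} form a chain of 7 nodes with a double edge at one end; the terminal node there is the unique short simple root (B_7). A semisimple Lie algebra decomposes uniquely as the direct sum of simple ideals, one per connected component of its Dynkin diagram, so g ≅ A_3 ⊕ B_7 (dimension 15 + 105 = 120).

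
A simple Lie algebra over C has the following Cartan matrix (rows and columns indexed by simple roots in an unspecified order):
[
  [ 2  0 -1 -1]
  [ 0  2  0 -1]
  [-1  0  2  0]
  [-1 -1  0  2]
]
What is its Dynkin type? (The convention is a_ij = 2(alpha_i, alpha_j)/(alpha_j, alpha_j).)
The matrix has rank 4 with 2's on the diagonal. Reading the off-diagonal entries as Dynkin edges (a single edge where a_ij = a_ji = -1; a double or triple edge where a_ij * a_ji = 2 or 3), the diagram is a chain of 4 nodes with single edges (A_4). One simple-root ordering that puts it in standard form is (alpha_3, alpha_1, alpha_4, alpha_2). So the algebra is type A_4, i.e. sl(5).

A_4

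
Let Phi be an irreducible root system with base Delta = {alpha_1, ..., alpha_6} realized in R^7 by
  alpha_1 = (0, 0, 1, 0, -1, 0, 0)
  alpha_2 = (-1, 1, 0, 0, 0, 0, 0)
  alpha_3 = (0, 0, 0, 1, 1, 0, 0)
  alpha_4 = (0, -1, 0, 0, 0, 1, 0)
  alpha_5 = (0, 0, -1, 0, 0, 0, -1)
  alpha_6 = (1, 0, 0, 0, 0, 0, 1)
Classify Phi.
A6

Compute the Cartan integers a_ij = 2(alpha_i, alpha_j)/(alpha_j, alpha_j); the resulting 6x6 Cartan matrix is
[[2, 0, -1, 0, -1, 0], [0, 2, 0, -1, 0, -1], [-1, 0, 2, 0, 0, 0], [0, -1, 0, 2, 0, 0], [-1, 0, 0, 0, 2, -1], [0, -1, 0, 0, -1, 2]].
All simple roots have the same length, so the diagram is simply laced. The associated Dynkin diagram is a chain of 6 nodes with single edges (A_6), so the type is A_6 (the algebra sl(7)).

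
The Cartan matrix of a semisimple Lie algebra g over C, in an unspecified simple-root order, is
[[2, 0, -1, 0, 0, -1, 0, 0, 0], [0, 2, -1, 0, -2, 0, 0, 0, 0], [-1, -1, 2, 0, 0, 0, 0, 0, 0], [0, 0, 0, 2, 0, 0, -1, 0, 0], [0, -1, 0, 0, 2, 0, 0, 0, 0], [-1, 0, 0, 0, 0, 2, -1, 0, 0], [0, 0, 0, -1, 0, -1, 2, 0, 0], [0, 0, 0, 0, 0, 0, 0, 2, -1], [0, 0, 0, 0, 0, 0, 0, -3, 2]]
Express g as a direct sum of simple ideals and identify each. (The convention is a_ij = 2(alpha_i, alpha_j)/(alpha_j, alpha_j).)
B_7 (so(15)) + G_2

The diagram associated to this matrix has two connected components: the simple roots {alpha_1, alpha_2, alpha_3, alpha_4, alpha_5, alpha_6, alpha_7} form a chain of 7 nodes with a double edge at one end; the terminal node there is the unique short simple root (B_7), and {alpha_8, alpha_9} form two nodes joined by a triple edge (G_2). A semisimple Lie algebra decomposes uniquely as the direct sum of simple ideals, one per connected component of its Dynkin diagram, so g ≅ B_7 ⊕ G_2 (dimension 105 + 14 = 119).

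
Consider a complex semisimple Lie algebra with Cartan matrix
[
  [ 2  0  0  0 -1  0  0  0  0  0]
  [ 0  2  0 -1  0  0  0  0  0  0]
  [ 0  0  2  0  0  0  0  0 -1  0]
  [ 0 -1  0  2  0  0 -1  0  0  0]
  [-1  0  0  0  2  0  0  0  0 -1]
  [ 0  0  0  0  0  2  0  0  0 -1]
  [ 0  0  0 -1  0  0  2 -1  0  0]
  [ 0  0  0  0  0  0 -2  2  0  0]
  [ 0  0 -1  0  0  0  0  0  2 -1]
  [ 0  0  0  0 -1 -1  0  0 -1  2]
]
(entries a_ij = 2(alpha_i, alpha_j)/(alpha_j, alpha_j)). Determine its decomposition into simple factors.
C_4 ⊕ E_6

The diagram associated to this matrix has two connected components: the simple roots {alpha_2, alpha_4, alpha_7, alpha_8} form a chain of 4 nodes with a double edge at one end; the terminal node there is the unique long simple root (C_4), and {alpha_1, alpha_3, alpha_5, alpha_6, alpha_9, alpha_10} form a chain of 5 nodes with one extra node attached to the third node from one end (E_6). A semisimple Lie algebra decomposes uniquely as the direct sum of simple ideals, one per connected component of its Dynkin diagram, so g ≅ C_4 ⊕ E_6 (dimension 36 + 78 = 114).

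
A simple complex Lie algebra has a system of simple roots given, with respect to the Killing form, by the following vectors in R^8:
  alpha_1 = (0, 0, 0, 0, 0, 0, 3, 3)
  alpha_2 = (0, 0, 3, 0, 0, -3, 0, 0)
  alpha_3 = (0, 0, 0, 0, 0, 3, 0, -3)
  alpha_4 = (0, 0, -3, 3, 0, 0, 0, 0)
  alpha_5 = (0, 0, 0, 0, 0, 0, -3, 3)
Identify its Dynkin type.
Compute the Cartan integers a_ij = 2(alpha_i, alpha_j)/(alpha_j, alpha_j); the resulting 5x5 Cartan matrix is
[[2, 0, -1, 0, 0], [0, 2, -1, -1, 0], [-1, -1, 2, 0, -1], [0, -1, 0, 2, 0], [0, 0, -1, 0, 2]].
All simple roots have the same length, so the diagram is simply laced. The associated Dynkin diagram is a chain of 3 nodes with a fork of two nodes at one end (D_5), so the type is D_5 (the algebra so(10)).

D5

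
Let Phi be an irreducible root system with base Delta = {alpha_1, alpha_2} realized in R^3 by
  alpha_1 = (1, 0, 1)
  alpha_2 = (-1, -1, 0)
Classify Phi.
type A_2

Compute the Cartan integers a_ij = 2(alpha_i, alpha_j)/(alpha_j, alpha_j); the resulting 2x2 Cartan matrix is
[[2, -1], [-1, 2]].
All simple roots have the same length, so the diagram is simply laced. The associated Dynkin diagram is a chain of 2 nodes with single edges (A_2), so the type is A_2 (the algebra sl(3)).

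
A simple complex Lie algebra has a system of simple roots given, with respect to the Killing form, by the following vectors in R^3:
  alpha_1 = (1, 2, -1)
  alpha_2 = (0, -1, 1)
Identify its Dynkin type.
G_2

Compute the Cartan integers a_ij = 2(alpha_i, alpha_j)/(alpha_j, alpha_j); the resulting 2x2 Cartan matrix is
[[2, -3], [-1, 2]].
The roots have two lengths (squared-length ratio 3:1); the short ones are alpha_{2}. The associated Dynkin diagram is two nodes joined by a triple edge (G_2), so the type is G_2.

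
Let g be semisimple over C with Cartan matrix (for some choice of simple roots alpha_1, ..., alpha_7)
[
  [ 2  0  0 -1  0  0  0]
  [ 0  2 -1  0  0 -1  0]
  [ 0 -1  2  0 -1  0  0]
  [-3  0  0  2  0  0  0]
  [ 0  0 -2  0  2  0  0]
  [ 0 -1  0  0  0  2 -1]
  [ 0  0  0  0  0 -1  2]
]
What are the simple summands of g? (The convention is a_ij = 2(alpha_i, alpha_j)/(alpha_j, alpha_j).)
The diagram associated to this matrix has two connected components: the simple roots {alpha_2, alpha_3, alpha_5, alpha_6, alpha_7} form a chain of 5 nodes with a double edge at one end; the terminal node there is the unique long simple root (C_5), and {alpha_1, alpha_4} form two nodes joined by a triple edge (G_2). A semisimple Lie algebra decomposes uniquely as the direct sum of simple ideals, one per connected component of its Dynkin diagram, so g ≅ C_5 ⊕ G_2 (dimension 55 + 14 = 69).

type C_5 + type G_2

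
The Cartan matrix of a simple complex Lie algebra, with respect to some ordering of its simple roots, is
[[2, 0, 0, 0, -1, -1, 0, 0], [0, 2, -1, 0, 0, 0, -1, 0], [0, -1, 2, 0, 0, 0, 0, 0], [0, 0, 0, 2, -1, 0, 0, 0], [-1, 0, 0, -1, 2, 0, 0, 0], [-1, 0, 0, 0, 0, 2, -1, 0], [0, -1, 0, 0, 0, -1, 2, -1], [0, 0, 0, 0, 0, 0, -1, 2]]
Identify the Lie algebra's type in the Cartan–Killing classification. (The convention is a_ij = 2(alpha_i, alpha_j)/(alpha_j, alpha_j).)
The matrix has rank 8 with 2's on the diagonal. Reading the off-diagonal entries as Dynkin edges (a single edge where a_ij = a_ji = -1; a double or triple edge where a_ij * a_ji = 2 or 3), the diagram is a chain of 7 nodes with one extra node attached to the third node from one end (E_8). One simple-root ordering that puts it in standard form is (alpha_3, alpha_8, alpha_2, alpha_7, alpha_6, alpha_1, alpha_5, alpha_4). So the algebra is type E_8.

E_8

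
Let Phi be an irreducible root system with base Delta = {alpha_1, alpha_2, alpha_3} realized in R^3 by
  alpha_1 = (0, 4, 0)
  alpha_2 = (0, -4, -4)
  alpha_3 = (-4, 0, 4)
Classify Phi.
Compute the Cartan integers a_ij = 2(alpha_i, alpha_j)/(alpha_j, alpha_j); the resulting 3x3 Cartan matrix is
[[2, -1, 0], [-2, 2, -1], [0, -1, 2]].
The roots have two lengths (squared-length ratio 2:1); the short ones are alpha_{1}. The associated Dynkin diagram is a chain of 3 nodes with a double edge at one end; the terminal node there is the unique short simple root (B_3), so the type is B_3 (the algebra so(7)).

type B_3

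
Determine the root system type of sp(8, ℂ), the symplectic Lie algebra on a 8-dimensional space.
This is sp(8), which has dimension 8(8+1)/2 = 36 and rank 8/2 = 4. In the classification of classical Lie algebras, the symplectic algebra sp(2n) has type C_n; here n = 4, so the Dynkin diagram is a chain of 4 nodes with a double edge at one end; the terminal node there is the unique long simple root (C_4). Hence the type is C_4.

C4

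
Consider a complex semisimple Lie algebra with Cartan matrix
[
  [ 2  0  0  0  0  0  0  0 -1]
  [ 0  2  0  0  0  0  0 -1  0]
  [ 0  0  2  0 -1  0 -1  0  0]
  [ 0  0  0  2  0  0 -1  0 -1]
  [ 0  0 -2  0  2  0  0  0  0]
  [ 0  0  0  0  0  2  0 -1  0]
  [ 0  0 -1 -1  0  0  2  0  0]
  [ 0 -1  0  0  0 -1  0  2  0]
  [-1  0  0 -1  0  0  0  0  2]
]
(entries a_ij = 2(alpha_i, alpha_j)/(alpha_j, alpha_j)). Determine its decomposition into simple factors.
The diagram associated to this matrix has two connected components: the simple roots {alpha_2, alpha_6, alpha_8} form a chain of 3 nodes with single edges (A_3), and {alpha_1, alpha_3, alpha_4, alpha_5, alpha_7, alpha_9} form a chain of 6 nodes with a double edge at one end; the terminal node there is the unique long simple root (C_6). A semisimple Lie algebra decomposes uniquely as the direct sum of simple ideals, one per connected component of its Dynkin diagram, so g ≅ A_3 ⊕ C_6 (dimension 15 + 78 = 93).

A3 ⊕ C6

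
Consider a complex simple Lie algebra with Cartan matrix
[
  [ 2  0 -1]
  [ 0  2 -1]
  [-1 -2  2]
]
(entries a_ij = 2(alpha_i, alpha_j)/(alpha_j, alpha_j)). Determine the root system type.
B3

The matrix has rank 3 with 2's on the diagonal. Reading the off-diagonal entries as Dynkin edges (a single edge where a_ij = a_ji = -1; a double or triple edge where a_ij * a_ji = 2 or 3), the diagram is a chain of 3 nodes with a double edge at one end; the terminal node there is the unique short simple root (B_3). One simple-root ordering that puts it in standard form is (alpha_1, alpha_3, alpha_2). So the algebra is type B_3, i.e. so(7).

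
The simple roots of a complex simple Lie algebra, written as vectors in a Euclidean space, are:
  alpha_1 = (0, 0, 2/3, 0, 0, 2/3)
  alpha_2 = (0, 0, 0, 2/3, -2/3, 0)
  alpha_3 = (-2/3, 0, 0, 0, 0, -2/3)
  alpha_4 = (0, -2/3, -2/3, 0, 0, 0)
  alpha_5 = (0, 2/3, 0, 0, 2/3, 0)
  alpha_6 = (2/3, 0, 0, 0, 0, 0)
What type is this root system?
B_6

Compute the Cartan integers a_ij = 2(alpha_i, alpha_j)/(alpha_j, alpha_j); the resulting 6x6 Cartan matrix is
[[2, 0, -1, -1, 0, 0], [0, 2, 0, 0, -1, 0], [-1, 0, 2, 0, 0, -2], [-1, 0, 0, 2, -1, 0], [0, -1, 0, -1, 2, 0], [0, 0, -1, 0, 0, 2]].
The roots have two lengths (squared-length ratio 2:1); the short ones are alpha_{6}. The associated Dynkin diagram is a chain of 6 nodes with a double edge at one end; the terminal node there is the unique short simple root (B_6), so the type is B_6 (the algebra so(13)).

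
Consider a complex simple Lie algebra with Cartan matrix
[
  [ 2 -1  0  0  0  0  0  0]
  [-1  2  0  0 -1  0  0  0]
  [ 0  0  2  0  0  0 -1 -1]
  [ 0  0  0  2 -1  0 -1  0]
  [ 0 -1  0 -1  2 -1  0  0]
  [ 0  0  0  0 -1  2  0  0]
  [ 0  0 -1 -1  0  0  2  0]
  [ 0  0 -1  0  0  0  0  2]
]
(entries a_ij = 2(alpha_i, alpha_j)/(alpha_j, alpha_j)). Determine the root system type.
E8

The matrix has rank 8 with 2's on the diagonal. Reading the off-diagonal entries as Dynkin edges (a single edge where a_ij = a_ji = -1; a double or triple edge where a_ij * a_ji = 2 or 3), the diagram is a chain of 7 nodes with one extra node attached to the third node from one end (E_8). One simple-root ordering that puts it in standard form is (alpha_1, alpha_6, alpha_2, alpha_5, alpha_4, alpha_7, alpha_3, alpha_8). So the algebra is type E_8.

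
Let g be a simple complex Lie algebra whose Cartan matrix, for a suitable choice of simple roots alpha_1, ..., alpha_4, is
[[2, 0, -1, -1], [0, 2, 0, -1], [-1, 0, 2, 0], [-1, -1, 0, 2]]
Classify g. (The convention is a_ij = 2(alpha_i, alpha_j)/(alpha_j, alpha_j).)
A4

The matrix has rank 4 with 2's on the diagonal. Reading the off-diagonal entries as Dynkin edges (a single edge where a_ij = a_ji = -1; a double or triple edge where a_ij * a_ji = 2 or 3), the diagram is a chain of 4 nodes with single edges (A_4). One simple-root ordering that puts it in standard form is (alpha_2, alpha_4, alpha_1, alpha_3). So the algebra is type A_4, i.e. sl(5).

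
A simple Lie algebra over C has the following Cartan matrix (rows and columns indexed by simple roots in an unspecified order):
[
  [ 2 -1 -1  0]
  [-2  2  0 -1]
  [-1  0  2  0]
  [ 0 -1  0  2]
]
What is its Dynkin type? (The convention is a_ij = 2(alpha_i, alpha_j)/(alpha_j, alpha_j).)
The matrix has rank 4 with 2's on the diagonal. Reading the off-diagonal entries as Dynkin edges (a single edge where a_ij = a_ji = -1; a double or triple edge where a_ij * a_ji = 2 or 3), the diagram is a chain of 4 nodes with a double edge between the middle two (F_4). One simple-root ordering that puts it in standard form is (alpha_4, alpha_2, alpha_1, alpha_3). So the algebra is type F_4.

F_4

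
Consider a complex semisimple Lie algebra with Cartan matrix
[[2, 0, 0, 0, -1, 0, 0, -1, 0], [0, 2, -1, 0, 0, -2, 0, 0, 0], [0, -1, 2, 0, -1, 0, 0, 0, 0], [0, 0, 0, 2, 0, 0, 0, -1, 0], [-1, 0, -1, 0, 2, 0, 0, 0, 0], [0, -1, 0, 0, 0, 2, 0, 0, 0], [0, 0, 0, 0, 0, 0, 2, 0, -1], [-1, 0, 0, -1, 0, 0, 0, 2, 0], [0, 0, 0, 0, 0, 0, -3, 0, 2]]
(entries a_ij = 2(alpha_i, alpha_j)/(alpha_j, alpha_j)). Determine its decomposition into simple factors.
The diagram associated to this matrix has two connected components: the simple roots {alpha_1, alpha_2, alpha_3, alpha_4, alpha_5, alpha_6, alpha_8} form a chain of 7 nodes with a double edge at one end; the terminal node there is the unique short simple root (B_7), and {alpha_7, alpha_9} form two nodes joined by a triple edge (G_2). A semisimple Lie algebra decomposes uniquely as the direct sum of simple ideals, one per connected component of its Dynkin diagram, so g ≅ B_7 ⊕ G_2 (dimension 105 + 14 = 119).

B_7 + G_2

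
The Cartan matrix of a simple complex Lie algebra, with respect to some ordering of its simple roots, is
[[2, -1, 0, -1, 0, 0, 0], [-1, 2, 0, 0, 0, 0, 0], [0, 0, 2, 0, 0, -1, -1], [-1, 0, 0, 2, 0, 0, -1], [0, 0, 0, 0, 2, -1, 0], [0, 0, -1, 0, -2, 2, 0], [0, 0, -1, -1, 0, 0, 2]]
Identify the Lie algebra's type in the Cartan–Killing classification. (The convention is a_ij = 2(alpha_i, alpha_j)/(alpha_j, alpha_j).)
B_7

The matrix has rank 7 with 2's on the diagonal. Reading the off-diagonal entries as Dynkin edges (a single edge where a_ij = a_ji = -1; a double or triple edge where a_ij * a_ji = 2 or 3), the diagram is a chain of 7 nodes with a double edge at one end; the terminal node there is the unique short simple root (B_7). One simple-root ordering that puts it in standard form is (alpha_2, alpha_1, alpha_4, alpha_7, alpha_3, alpha_6, alpha_5). So the algebra is type B_7, i.e. so(15).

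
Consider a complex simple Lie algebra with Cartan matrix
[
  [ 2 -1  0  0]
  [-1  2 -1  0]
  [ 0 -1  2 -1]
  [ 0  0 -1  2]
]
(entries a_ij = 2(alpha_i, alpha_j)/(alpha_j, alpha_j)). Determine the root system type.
The matrix has rank 4 with 2's on the diagonal. Reading the off-diagonal entries as Dynkin edges (a single edge where a_ij = a_ji = -1; a double or triple edge where a_ij * a_ji = 2 or 3), the diagram is a chain of 4 nodes with single edges (A_4). One simple-root ordering that puts it in standard form is (alpha_1, alpha_2, alpha_3, alpha_4). So the algebra is type A_4, i.e. sl(5).

type A_4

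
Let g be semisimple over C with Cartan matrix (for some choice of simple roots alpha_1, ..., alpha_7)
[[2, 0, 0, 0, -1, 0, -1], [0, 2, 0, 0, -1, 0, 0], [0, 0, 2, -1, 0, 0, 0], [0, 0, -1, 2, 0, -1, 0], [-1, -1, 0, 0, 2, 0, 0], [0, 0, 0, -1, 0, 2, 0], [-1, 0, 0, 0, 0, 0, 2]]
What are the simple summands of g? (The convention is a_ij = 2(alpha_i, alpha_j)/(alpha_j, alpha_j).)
The diagram associated to this matrix has two connected components: the simple roots {alpha_3, alpha_4, alpha_6} form a chain of 3 nodes with single edges (A_3), and {alpha_1, alpha_2, alpha_5, alpha_7} form a chain of 4 nodes with single edges (A_4). A semisimple Lie algebra decomposes uniquely as the direct sum of simple ideals, one per connected component of its Dynkin diagram, so g ≅ A_3 ⊕ A_4 (dimension 15 + 24 = 39).

A_3 ⊕ A_4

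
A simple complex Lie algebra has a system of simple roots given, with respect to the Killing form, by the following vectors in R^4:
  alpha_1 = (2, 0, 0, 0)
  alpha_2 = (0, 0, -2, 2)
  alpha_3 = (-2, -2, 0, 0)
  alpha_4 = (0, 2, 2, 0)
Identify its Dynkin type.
Compute the Cartan integers a_ij = 2(alpha_i, alpha_j)/(alpha_j, alpha_j); the resulting 4x4 Cartan matrix is
[[2, 0, -1, 0], [0, 2, 0, -1], [-2, 0, 2, -1], [0, -1, -1, 2]].
The roots have two lengths (squared-length ratio 2:1); the short ones are alpha_{1}. The associated Dynkin diagram is a chain of 4 nodes with a double edge at one end; the terminal node there is the unique short simple root (B_4), so the type is B_4 (the algebra so(9)).

B4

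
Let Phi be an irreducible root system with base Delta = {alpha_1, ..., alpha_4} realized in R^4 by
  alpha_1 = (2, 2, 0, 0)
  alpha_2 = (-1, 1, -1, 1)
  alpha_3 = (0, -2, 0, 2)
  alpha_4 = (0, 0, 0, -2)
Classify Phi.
type F_4

Compute the Cartan integers a_ij = 2(alpha_i, alpha_j)/(alpha_j, alpha_j); the resulting 4x4 Cartan matrix is
[[2, 0, -1, 0], [0, 2, 0, -1], [-1, 0, 2, -2], [0, -1, -1, 2]].
The roots have two lengths (squared-length ratio 2:1); the short ones are alpha_{2,4}. The associated Dynkin diagram is a chain of 4 nodes with a double edge between the middle two (F_4), so the type is F_4.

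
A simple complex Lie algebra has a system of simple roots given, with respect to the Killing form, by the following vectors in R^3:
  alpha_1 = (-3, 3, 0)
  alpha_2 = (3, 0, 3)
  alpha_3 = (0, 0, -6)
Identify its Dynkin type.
C_3

Compute the Cartan integers a_ij = 2(alpha_i, alpha_j)/(alpha_j, alpha_j); the resulting 3x3 Cartan matrix is
[[2, -1, 0], [-1, 2, -1], [0, -2, 2]].
The roots have two lengths (squared-length ratio 2:1); the short ones are alpha_{1,2}. The associated Dynkin diagram is a chain of 3 nodes with a double edge at one end; the terminal node there is the unique long simple root (C_3), so the type is C_3 (the algebra sp(6)).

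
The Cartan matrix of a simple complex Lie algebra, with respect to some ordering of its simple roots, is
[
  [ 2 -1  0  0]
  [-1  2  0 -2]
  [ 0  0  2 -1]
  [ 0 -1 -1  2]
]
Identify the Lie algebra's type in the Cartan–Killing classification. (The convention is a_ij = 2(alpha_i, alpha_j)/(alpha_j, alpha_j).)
The matrix has rank 4 with 2's on the diagonal. Reading the off-diagonal entries as Dynkin edges (a single edge where a_ij = a_ji = -1; a double or triple edge where a_ij * a_ji = 2 or 3), the diagram is a chain of 4 nodes with a double edge between the middle two (F_4). One simple-root ordering that puts it in standard form is (alpha_1, alpha_2, alpha_4, alpha_3). So the algebra is type F_4.

F_4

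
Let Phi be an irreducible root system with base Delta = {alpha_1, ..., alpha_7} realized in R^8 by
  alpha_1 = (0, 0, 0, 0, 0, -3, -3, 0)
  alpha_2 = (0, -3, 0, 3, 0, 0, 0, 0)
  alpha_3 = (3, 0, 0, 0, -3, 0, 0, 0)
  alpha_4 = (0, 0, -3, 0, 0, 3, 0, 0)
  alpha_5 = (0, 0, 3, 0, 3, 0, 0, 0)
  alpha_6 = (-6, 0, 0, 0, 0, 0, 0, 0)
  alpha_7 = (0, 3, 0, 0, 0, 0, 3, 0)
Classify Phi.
C_7

Compute the Cartan integers a_ij = 2(alpha_i, alpha_j)/(alpha_j, alpha_j); the resulting 7x7 Cartan matrix is
[[2, 0, 0, -1, 0, 0, -1], [0, 2, 0, 0, 0, 0, -1], [0, 0, 2, 0, -1, -1, 0], [-1, 0, 0, 2, -1, 0, 0], [0, 0, -1, -1, 2, 0, 0], [0, 0, -2, 0, 0, 2, 0], [-1, -1, 0, 0, 0, 0, 2]].
The roots have two lengths (squared-length ratio 2:1); the short ones are alpha_{1,2,3,4,5,7}. The associated Dynkin diagram is a chain of 7 nodes with a double edge at one end; the terminal node there is the unique long simple root (C_7), so the type is C_7 (the algebra sp(14)).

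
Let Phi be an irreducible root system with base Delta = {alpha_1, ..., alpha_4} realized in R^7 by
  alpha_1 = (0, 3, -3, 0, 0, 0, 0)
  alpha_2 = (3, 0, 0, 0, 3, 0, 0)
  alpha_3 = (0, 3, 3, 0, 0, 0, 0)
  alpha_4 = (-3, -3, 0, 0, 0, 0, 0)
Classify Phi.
D_4 (so(8))

Compute the Cartan integers a_ij = 2(alpha_i, alpha_j)/(alpha_j, alpha_j); the resulting 4x4 Cartan matrix is
[[2, 0, 0, -1], [0, 2, 0, -1], [0, 0, 2, -1], [-1, -1, -1, 2]].
All simple roots have the same length, so the diagram is simply laced. The associated Dynkin diagram is a chain of 2 nodes with a fork of two nodes at one end (D_4), so the type is D_4 (the algebra so(8)).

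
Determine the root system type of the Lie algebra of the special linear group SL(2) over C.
type A_1

This is sl(2), which has dimension 2^2 - 1 = 3 and rank 2 - 1 = 1 (a Cartan subalgebra is the diagonal traceless matrices). In the classification of classical Lie algebras, the special linear algebra sl(n+1) has type A_n; here n = 1, so the Dynkin diagram is a chain of 1 nodes with single edges (A_1). Hence the type is A_1.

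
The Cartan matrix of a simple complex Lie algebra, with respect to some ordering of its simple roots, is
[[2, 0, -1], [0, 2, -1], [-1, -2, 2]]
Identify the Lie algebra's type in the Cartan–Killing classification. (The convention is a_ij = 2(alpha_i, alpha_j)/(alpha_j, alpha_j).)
type B_3

The matrix has rank 3 with 2's on the diagonal. Reading the off-diagonal entries as Dynkin edges (a single edge where a_ij = a_ji = -1; a double or triple edge where a_ij * a_ji = 2 or 3), the diagram is a chain of 3 nodes with a double edge at one end; the terminal node there is the unique short simple root (B_3). One simple-root ordering that puts it in standard form is (alpha_1, alpha_3, alpha_2). So the algebra is type B_3, i.e. so(7).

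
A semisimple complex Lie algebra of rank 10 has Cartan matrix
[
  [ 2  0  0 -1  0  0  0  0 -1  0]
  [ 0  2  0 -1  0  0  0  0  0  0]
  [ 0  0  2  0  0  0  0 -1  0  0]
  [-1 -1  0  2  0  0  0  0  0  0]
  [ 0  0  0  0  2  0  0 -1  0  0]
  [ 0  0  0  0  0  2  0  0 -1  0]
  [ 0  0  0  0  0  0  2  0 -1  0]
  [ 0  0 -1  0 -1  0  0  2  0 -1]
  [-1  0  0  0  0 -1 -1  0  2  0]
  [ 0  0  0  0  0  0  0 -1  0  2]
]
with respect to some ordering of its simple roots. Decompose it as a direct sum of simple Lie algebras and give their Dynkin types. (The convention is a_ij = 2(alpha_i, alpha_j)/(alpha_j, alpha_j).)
D_4 (so(8)) + D_6 (so(12))

The diagram associated to this matrix has two connected components: the simple roots {alpha_3, alpha_5, alpha_8, alpha_10} form a chain of 2 nodes with a fork of two nodes at one end (D_4), and {alpha_1, alpha_2, alpha_4, alpha_6, alpha_7, alpha_9} form a chain of 4 nodes with a fork of two nodes at one end (D_6). A semisimple Lie algebra decomposes uniquely as the direct sum of simple ideals, one per connected component of its Dynkin diagram, so g ≅ D_4 ⊕ D_6 (dimension 28 + 66 = 94).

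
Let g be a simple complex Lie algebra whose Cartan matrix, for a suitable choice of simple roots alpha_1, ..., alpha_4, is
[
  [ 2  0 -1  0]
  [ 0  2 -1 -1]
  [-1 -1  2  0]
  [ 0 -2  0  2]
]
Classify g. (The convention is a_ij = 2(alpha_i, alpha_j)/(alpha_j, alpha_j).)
The matrix has rank 4 with 2's on the diagonal. Reading the off-diagonal entries as Dynkin edges (a single edge where a_ij = a_ji = -1; a double or triple edge where a_ij * a_ji = 2 or 3), the diagram is a chain of 4 nodes with a double edge at one end; the terminal node there is the unique long simple root (C_4). One simple-root ordering that puts it in standard form is (alpha_1, alpha_3, alpha_2, alpha_4). So the algebra is type C_4, i.e. sp(8).

C4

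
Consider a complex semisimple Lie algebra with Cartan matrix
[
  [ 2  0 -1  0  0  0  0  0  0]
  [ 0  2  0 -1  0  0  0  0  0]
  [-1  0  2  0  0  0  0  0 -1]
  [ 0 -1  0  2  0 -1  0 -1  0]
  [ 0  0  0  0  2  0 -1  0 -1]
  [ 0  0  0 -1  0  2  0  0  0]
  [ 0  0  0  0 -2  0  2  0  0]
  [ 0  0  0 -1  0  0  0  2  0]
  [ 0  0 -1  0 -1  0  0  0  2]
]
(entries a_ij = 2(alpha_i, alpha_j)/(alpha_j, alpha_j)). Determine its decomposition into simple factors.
C_5 ⊕ D_4

The diagram associated to this matrix has two connected components: the simple roots {alpha_1, alpha_3, alpha_5, alpha_7, alpha_9} form a chain of 5 nodes with a double edge at one end; the terminal node there is the unique long simple root (C_5), and {alpha_2, alpha_4, alpha_6, alpha_8} form a chain of 2 nodes with a fork of two nodes at one end (D_4). A semisimple Lie algebra decomposes uniquely as the direct sum of simple ideals, one per connected component of its Dynkin diagram, so g ≅ C_5 ⊕ D_4 (dimension 55 + 28 = 83).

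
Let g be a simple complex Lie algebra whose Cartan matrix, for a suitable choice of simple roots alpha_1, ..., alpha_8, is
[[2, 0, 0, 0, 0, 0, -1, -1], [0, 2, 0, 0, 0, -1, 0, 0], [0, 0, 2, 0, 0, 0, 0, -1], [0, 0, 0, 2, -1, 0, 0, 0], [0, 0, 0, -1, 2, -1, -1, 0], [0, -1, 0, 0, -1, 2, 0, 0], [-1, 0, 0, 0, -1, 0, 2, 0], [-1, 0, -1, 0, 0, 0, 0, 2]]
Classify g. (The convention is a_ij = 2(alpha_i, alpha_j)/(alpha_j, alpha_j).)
The matrix has rank 8 with 2's on the diagonal. Reading the off-diagonal entries as Dynkin edges (a single edge where a_ij = a_ji = -1; a double or triple edge where a_ij * a_ji = 2 or 3), the diagram is a chain of 7 nodes with one extra node attached to the third node from one end (E_8). One simple-root ordering that puts it in standard form is (alpha_2, alpha_4, alpha_6, alpha_5, alpha_7, alpha_1, alpha_8, alpha_3). So the algebra is type E_8.

E_8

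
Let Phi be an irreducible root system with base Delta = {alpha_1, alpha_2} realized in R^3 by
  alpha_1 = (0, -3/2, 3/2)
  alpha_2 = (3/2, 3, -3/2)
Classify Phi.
type G_2

Compute the Cartan integers a_ij = 2(alpha_i, alpha_j)/(alpha_j, alpha_j); the resulting 2x2 Cartan matrix is
[[2, -1], [-3, 2]].
The roots have two lengths (squared-length ratio 3:1); the short ones are alpha_{1}. The associated Dynkin diagram is two nodes joined by a triple edge (G_2), so the type is G_2.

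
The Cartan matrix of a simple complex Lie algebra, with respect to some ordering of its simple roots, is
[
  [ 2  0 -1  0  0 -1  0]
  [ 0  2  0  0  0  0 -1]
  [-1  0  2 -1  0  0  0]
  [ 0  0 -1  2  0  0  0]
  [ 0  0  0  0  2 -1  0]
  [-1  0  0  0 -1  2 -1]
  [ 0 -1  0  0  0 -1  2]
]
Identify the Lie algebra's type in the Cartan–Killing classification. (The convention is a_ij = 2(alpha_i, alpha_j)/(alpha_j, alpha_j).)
E7

The matrix has rank 7 with 2's on the diagonal. Reading the off-diagonal entries as Dynkin edges (a single edge where a_ij = a_ji = -1; a double or triple edge where a_ij * a_ji = 2 or 3), the diagram is a chain of 6 nodes with one extra node attached to the third node from one end (E_7). One simple-root ordering that puts it in standard form is (alpha_2, alpha_5, alpha_7, alpha_6, alpha_1, alpha_3, alpha_4). So the algebra is type E_7.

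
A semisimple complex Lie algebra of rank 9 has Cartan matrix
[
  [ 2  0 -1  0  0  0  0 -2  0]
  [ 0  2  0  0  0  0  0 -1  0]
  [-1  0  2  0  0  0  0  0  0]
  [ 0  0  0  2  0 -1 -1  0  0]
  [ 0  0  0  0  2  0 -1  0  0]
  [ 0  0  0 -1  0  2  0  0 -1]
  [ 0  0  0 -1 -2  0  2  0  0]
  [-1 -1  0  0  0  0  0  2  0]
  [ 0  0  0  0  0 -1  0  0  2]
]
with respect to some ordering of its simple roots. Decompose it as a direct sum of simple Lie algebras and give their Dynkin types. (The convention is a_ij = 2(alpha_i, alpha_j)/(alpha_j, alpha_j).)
B5 + F4

The diagram associated to this matrix has two connected components: the simple roots {alpha_4, alpha_5, alpha_6, alpha_7, alpha_9} form a chain of 5 nodes with a double edge at one end; the terminal node there is the unique short simple root (B_5), and {alpha_1, alpha_2, alpha_3, alpha_8} form a chain of 4 nodes with a double edge between the middle two (F_4). A semisimple Lie algebra decomposes uniquely as the direct sum of simple ideals, one per connected component of its Dynkin diagram, so g ≅ B_5 ⊕ F_4 (dimension 55 + 52 = 107).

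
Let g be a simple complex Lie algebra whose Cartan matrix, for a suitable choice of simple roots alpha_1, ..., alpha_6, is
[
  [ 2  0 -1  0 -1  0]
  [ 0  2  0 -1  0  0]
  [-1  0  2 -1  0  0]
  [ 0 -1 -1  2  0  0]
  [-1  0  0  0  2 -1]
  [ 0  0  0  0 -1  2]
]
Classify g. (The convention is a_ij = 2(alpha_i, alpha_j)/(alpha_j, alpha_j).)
The matrix has rank 6 with 2's on the diagonal. Reading the off-diagonal entries as Dynkin edges (a single edge where a_ij = a_ji = -1; a double or triple edge where a_ij * a_ji = 2 or 3), the diagram is a chain of 6 nodes with single edges (A_6). One simple-root ordering that puts it in standard form is (alpha_6, alpha_5, alpha_1, alpha_3, alpha_4, alpha_2). So the algebra is type A_6, i.e. sl(7).

A_6 (sl(7))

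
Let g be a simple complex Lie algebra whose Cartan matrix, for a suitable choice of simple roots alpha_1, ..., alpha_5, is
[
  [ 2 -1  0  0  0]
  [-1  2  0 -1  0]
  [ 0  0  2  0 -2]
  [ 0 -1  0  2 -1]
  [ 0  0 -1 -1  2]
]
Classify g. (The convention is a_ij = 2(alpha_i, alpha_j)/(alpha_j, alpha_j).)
type C_5

The matrix has rank 5 with 2's on the diagonal. Reading the off-diagonal entries as Dynkin edges (a single edge where a_ij = a_ji = -1; a double or triple edge where a_ij * a_ji = 2 or 3), the diagram is a chain of 5 nodes with a double edge at one end; the terminal node there is the unique long simple root (C_5). One simple-root ordering that puts it in standard form is (alpha_1, alpha_2, alpha_4, alpha_5, alpha_3). So the algebra is type C_5, i.e. sp(10).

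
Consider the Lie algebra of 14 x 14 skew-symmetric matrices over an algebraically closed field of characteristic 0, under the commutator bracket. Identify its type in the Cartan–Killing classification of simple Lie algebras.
This is so(14) with 14 even, which has dimension 14(14-1)/2 = 91 and rank 14/2 = 7. In the classification of classical Lie algebras, the orthogonal algebra so(2n) in an even number of variables has type D_n; here n = 7, so the Dynkin diagram is a chain of 5 nodes with a fork of two nodes at one end (D_7). Hence the type is D_7.

D_7 (so(14))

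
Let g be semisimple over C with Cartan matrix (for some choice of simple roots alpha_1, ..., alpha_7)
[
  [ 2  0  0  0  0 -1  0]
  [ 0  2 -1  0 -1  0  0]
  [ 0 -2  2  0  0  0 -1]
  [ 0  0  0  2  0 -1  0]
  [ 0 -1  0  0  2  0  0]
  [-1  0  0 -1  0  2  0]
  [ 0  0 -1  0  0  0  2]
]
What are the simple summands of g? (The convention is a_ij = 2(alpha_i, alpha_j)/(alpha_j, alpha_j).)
type A_3 + type F_4

The diagram associated to this matrix has two connected components: the simple roots {alpha_1, alpha_4, alpha_6} form a chain of 3 nodes with single edges (A_3), and {alpha_2, alpha_3, alpha_5, alpha_7} form a chain of 4 nodes with a double edge between the middle two (F_4). A semisimple Lie algebra decomposes uniquely as the direct sum of simple ideals, one per connected component of its Dynkin diagram, so g ≅ A_3 ⊕ F_4 (dimension 15 + 52 = 67).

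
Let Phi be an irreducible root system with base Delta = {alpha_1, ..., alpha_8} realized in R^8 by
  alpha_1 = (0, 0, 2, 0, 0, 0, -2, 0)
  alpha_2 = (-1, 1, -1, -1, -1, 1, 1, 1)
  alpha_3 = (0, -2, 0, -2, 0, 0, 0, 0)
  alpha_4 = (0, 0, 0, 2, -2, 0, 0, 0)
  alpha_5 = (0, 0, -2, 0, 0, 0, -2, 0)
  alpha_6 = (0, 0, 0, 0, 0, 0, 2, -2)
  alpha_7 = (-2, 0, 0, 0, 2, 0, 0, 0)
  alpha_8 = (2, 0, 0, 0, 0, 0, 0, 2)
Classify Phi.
E_8

Compute the Cartan integers a_ij = 2(alpha_i, alpha_j)/(alpha_j, alpha_j); the resulting 8x8 Cartan matrix is
[[2, -1, 0, 0, 0, -1, 0, 0], [-1, 2, 0, 0, 0, 0, 0, 0], [0, 0, 2, -1, 0, 0, 0, 0], [0, 0, -1, 2, 0, 0, -1, 0], [0, 0, 0, 0, 2, -1, 0, 0], [-1, 0, 0, 0, -1, 2, 0, -1], [0, 0, 0, -1, 0, 0, 2, -1], [0, 0, 0, 0, 0, -1, -1, 2]].
All simple roots have the same length, so the diagram is simply laced. The associated Dynkin diagram is a chain of 7 nodes with one extra node attached to the third node from one end (E_8), so the type is E_8.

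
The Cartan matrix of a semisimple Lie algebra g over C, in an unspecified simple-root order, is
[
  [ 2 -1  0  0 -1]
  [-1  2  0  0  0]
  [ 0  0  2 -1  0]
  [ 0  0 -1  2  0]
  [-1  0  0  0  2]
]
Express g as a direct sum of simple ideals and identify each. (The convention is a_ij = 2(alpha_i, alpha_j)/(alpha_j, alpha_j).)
A_2 (sl(3)) ⊕ A_3 (sl(4))

The diagram associated to this matrix has two connected components: the simple roots {alpha_3, alpha_4} form a chain of 2 nodes with single edges (A_2), and {alpha_1, alpha_2, alpha_5} form a chain of 3 nodes with single edges (A_3). A semisimple Lie algebra decomposes uniquely as the direct sum of simple ideals, one per connected component of its Dynkin diagram, so g ≅ A_2 ⊕ A_3 (dimension 8 + 15 = 23).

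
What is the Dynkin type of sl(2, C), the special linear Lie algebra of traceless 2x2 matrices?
This is sl(2), which has dimension 2^2 - 1 = 3 and rank 2 - 1 = 1 (a Cartan subalgebra is the diagonal traceless matrices). In the classification of classical Lie algebras, the special linear algebra sl(n+1) has type A_n; here n = 1, so the Dynkin diagram is a chain of 1 nodes with single edges (A_1). Hence the type is A_1.

A_1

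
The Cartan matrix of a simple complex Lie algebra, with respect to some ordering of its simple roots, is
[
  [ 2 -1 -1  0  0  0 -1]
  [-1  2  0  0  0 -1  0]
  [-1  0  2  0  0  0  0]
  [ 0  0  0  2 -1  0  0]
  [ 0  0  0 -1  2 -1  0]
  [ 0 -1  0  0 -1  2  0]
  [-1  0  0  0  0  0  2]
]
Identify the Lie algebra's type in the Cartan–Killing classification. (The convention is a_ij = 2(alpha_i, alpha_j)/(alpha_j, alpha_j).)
D7

The matrix has rank 7 with 2's on the diagonal. Reading the off-diagonal entries as Dynkin edges (a single edge where a_ij = a_ji = -1; a double or triple edge where a_ij * a_ji = 2 or 3), the diagram is a chain of 5 nodes with a fork of two nodes at one end (D_7). One simple-root ordering that puts it in standard form is (alpha_4, alpha_5, alpha_6, alpha_2, alpha_1, alpha_7, alpha_3). So the algebra is type D_7, i.e. so(14).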